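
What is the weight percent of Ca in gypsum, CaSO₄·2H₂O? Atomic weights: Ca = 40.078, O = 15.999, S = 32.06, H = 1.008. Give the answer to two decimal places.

23.28 wt%

Molar mass of CaSO₄·2H₂O: 1·40.078 + 1·32.06 + 6·15.999 + 4·1.008 = 172.164 g/mol.
Mass of Ca per formula unit: 1 × 40.078 = 40.078 g.
Weight fraction Ca = 40.078 / 172.164 = 0.2328.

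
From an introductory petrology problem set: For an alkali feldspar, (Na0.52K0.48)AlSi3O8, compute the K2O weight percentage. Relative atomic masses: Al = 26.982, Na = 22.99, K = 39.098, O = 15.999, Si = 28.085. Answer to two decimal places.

8.37 wt%

Formula mass = 269.951 g/mol.
0.48 K → 0.2400 mol K2O per formula unit; M(K2O) = 94.195, so K2O mass = 22.607 g.
22.607/269.951 × 100 = 8.37 wt%.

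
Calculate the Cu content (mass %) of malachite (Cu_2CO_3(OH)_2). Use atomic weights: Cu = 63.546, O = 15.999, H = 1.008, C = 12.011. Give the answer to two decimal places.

Molar mass of Cu_2CO_3(OH)_2: 2×63.546 + 1×12.011 + 5×15.999 + 2×1.008 = 221.114 g/mol.
Mass of Cu per formula unit: 2 × 63.546 = 127.092 g.
Weight fraction Cu = 127.092 / 221.114 = 0.5748.

57.48 mass %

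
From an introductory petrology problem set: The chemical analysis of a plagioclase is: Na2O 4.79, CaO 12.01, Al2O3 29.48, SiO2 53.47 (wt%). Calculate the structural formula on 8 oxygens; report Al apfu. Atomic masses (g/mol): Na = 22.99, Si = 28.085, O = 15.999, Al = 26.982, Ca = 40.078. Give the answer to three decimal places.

1.574 Al apfu

4.79 wt% Na2O ÷ 61.979 g/mol = 0.07728 mol, giving 0.15456 Na and 0.07728 O.
12.01 wt% CaO ÷ 56.077 g/mol = 0.21417 mol, giving 0.21417 Ca and 0.21417 O.
29.48 wt% Al2O3 ÷ 101.961 g/mol = 0.28913 mol, giving 0.57826 Al and 0.86739 O.
53.47 wt% SiO2 ÷ 60.083 g/mol = 0.88994 mol, giving 0.88994 Si and 1.77988 O.
Oxygen sums to 2.93872; scaling by 8/2.93872 = 2.72227 puts the formula on 8 O.
Al: 0.57826 × 2.72227 = 1.574 atoms per formula unit.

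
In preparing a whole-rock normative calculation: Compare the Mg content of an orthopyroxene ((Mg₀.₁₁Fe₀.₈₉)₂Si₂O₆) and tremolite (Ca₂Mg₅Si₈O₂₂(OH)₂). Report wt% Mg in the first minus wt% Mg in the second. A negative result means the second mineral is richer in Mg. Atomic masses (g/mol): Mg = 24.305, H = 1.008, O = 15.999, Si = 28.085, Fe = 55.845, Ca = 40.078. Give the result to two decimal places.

First mineral: 5.347 g Mg in 256.915 g formula = 2.08 wt% Mg.
Second mineral: 121.525 g Mg in 812.353 g formula = 14.96 wt% Mg.
2.08% − 14.96% gives a difference of -12.88 percentage points.

-12.88 percentage points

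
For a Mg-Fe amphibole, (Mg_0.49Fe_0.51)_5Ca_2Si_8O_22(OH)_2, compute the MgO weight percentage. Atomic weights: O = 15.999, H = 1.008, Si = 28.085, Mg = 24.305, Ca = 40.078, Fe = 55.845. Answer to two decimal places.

M((Mg_0.49Fe_0.51)_5Ca_2Si_8O_22(OH)_2) = 892.780 g/mol; M(MgO) = 40.304 g/mol.
Moles MgO per formula unit = 2.45 Mg ÷ 1 = 2.4500.
MgO fraction = (2.4500 × 40.304) / 892.780 = 98.745/892.780 = 0.1106.

11.06 wt%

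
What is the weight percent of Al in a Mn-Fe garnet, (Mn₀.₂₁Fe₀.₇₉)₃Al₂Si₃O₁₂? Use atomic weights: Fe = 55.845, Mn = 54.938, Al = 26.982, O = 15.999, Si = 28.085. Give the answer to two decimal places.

Formula mass = 0.63·54.938 + 2.37·55.845 + 2·26.982 + 3·28.085 + 12·15.999 = 497.171 g/mol, of which 53.964 g is Al.
So Al makes up 53.964/497.171 = 0.1085 of the mass, i.e. 10.85%.

10.85 weight percent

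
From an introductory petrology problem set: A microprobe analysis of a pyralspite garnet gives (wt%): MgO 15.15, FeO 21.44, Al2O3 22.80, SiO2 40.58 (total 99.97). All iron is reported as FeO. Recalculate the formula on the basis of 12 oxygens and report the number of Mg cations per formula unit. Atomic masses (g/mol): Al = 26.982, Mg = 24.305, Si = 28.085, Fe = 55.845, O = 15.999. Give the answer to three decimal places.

15.15 wt% MgO ÷ 40.304 g/mol = 0.37589 mol, giving 0.37589 Mg and 0.37589 O.
21.44 wt% FeO ÷ 71.844 g/mol = 0.29842 mol, giving 0.29842 Fe and 0.29842 O.
22.80 wt% Al2O3 ÷ 101.961 g/mol = 0.22361 mol, giving 0.44722 Al and 0.67083 O.
40.58 wt% SiO2 ÷ 60.083 g/mol = 0.67540 mol, giving 0.67540 Si and 1.35080 O.
Oxygen sums to 2.69594; scaling by 12/2.69594 = 4.45114 puts the formula on 12 O.
Mg: 0.37589 × 4.45114 = 1.673 atoms per formula unit.

1.673 Mg apfu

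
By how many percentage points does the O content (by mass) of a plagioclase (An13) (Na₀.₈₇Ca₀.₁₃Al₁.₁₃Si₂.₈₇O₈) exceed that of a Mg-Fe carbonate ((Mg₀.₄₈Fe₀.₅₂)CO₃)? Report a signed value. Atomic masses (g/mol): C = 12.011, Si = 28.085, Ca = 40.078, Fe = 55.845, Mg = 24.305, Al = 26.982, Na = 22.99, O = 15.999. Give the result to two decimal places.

0.77 percentage points

M(Na₀.₈₇Ca₀.₁₃Al₁.₁₃Si₂.₈₇O₈) = 264.297 g/mol, so wt% O = 127.992/264.297 × 100 = 48.43%.
M((Mg₀.₄₈Fe₀.₅₂)CO₃) = 100.714 g/mol, so wt% O = 47.997/100.714 × 100 = 47.66%.
48.43 − 47.66 = 0.77 pp.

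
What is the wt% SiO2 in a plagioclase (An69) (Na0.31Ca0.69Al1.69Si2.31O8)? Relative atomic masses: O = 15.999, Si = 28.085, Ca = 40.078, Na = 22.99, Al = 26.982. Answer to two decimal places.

Formula mass = 273.249 g/mol.
2.31 Si → 2.3100 mol SiO2 per formula unit; M(SiO2) = 60.083, so SiO2 mass = 138.792 g.
138.792/273.249 × 100 = 50.79 wt%.

50.79 wt%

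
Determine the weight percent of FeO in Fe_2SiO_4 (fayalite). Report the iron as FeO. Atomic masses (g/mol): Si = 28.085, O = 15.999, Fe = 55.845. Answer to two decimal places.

70.51 wt%

Molar mass of Fe_2SiO_4 = 2*55.845 + 1*28.085 + 4*15.999 = 203.771 g/mol.
Each formula unit contains 2 Fe, equivalent to 2/1 = 2.0000 mol FeO.
M(FeO) = 1×55.845 + 1×15.999 = 71.844 g/mol.
Mass of FeO per formula unit = 2.0000 × 71.844 = 143.688 g.
FeO wt% = 143.688 / 203.771 × 100 = 70.51%.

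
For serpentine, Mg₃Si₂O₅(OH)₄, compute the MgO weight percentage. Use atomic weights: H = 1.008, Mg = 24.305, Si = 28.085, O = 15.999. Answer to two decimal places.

43.63 wt%

Formula mass = 277.108 g/mol.
3 Mg → 3.0000 mol MgO per formula unit; M(MgO) = 40.304, so MgO mass = 120.912 g.
120.912/277.108 × 100 = 43.63 wt%.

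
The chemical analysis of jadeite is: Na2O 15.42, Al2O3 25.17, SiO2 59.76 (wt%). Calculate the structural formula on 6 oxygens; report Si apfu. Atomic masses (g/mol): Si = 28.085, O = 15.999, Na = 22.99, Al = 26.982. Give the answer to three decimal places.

2.004 Si apfu

15.42 wt% Na2O ÷ 61.979 g/mol = 0.24879 mol, giving 0.49758 Na and 0.24879 O.
25.17 wt% Al2O3 ÷ 101.961 g/mol = 0.24686 mol, giving 0.49372 Al and 0.74058 O.
59.76 wt% SiO2 ÷ 60.083 g/mol = 0.99462 mol, giving 0.99462 Si and 1.98924 O.
Oxygen sums to 2.97861; scaling by 6/2.97861 = 2.01436 puts the formula on 6 O.
Si: 0.99462 × 2.01436 = 2.004 atoms per formula unit.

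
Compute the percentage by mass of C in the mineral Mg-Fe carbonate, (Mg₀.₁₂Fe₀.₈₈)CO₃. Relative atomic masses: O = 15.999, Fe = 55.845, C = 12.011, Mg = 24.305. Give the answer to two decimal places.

10.72 wt%

Formula mass = 0.12*24.305 + 0.88*55.845 + 1*12.011 + 3*15.999 = 112.068 g/mol, of which 12.011 g is C.
So C makes up 12.011/112.068 = 0.1072 of the mass, i.e. 10.72%.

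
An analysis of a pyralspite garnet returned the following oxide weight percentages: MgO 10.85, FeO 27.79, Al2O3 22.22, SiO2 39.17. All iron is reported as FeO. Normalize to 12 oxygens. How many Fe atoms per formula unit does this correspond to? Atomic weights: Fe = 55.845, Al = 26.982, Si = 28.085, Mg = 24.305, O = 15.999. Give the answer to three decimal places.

MgO (M=40.304): mol = 0.26920; Mg = 0.26920, O = 0.26920.
FeO (M=71.844): mol = 0.38681; Fe = 0.38681, O = 0.38681.
Al2O3 (M=101.961): mol = 0.21793; Al = 0.43586, O = 0.65379.
SiO2 (M=60.083): mol = 0.65193; Si = 0.65193, O = 1.30386.
ΣO = 2.61366; factor = 12/ΣO = 4.59126.
Fe apfu = 0.38681 × 4.59126 = 1.776.

1.776 Fe apfu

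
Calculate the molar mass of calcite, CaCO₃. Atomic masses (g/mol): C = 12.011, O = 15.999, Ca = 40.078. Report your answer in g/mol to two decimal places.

The formula mass is the sum 1(40.078) + 1(12.011) + 3(15.999).

100.09 g/mol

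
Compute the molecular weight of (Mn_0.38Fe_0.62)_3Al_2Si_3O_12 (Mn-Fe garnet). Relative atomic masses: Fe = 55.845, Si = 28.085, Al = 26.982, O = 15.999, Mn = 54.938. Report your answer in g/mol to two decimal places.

496.71 g/mol

M = 1.14×54.938 + 1.86×55.845 + 2×26.982 + 3×28.085 + 12×15.999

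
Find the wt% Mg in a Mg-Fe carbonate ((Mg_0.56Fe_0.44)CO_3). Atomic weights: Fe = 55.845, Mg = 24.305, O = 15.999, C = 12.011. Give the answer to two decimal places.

Molar mass of (Mg_0.56Fe_0.44)CO_3: 0.56×24.305 + 0.44×55.845 + 1×12.011 + 3×15.999 = 98.191 g/mol.
Mass of Mg per formula unit: 0.56 × 24.305 = 13.611 g.
Weight fraction Mg = 13.611 / 98.191 = 0.1386.

13.86 mass %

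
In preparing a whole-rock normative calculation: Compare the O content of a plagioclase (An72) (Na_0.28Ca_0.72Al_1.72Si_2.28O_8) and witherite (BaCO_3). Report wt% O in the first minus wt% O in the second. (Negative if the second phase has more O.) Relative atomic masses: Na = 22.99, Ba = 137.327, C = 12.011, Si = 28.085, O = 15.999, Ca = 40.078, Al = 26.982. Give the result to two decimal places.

22.44 percentage points

First mineral: 127.992 g O in 273.728 g formula = 46.76 wt% O.
Second mineral: 47.997 g O in 197.335 g formula = 24.32 wt% O.
46.76% − 24.32% gives a difference of 22.44 percentage points.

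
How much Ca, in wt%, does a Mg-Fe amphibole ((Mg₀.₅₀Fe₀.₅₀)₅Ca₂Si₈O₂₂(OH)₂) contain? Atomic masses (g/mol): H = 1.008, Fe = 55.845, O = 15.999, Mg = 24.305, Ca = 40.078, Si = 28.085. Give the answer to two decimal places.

Molar mass of (Mg₀.₅₀Fe₀.₅₀)₅Ca₂Si₈O₂₂(OH)₂: 2.50·24.305 + 2.50·55.845 + 2·40.078 + 8·28.085 + 24·15.999 + 2·1.008 = 891.203 g/mol.
Mass of Ca per formula unit: 2 × 40.078 = 80.156 g.
Weight fraction Ca = 80.156 / 891.203 = 0.0899.

8.99 wt%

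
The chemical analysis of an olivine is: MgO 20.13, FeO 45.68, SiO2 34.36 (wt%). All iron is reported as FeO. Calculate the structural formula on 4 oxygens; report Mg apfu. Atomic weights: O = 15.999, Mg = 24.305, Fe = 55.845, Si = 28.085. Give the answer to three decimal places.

0.877 Mg apfu

MgO: 20.13/40.304 = 0.49945 mol → 0.49945 mol Mg, 0.49945 mol O.
FeO: 45.68/71.844 = 0.63582 mol → 0.63582 mol Fe, 0.63582 mol O.
SiO2: 34.36/60.083 = 0.57188 mol → 0.57188 mol Si, 1.14376 mol O.
Total oxygen = 2.27903 mol. Normalization factor = 4/2.27903 = 1.75513.
Mg per 4 O = 0.49945 × 1.75513 = 0.877.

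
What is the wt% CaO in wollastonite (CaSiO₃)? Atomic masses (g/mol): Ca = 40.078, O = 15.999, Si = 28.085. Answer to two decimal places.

Molar mass of CaSiO₃ = 1·40.078 + 1·28.085 + 3·15.999 = 116.160 g/mol.
Each formula unit contains 1 Ca, equivalent to 1/1 = 1.0000 mol CaO.
M(CaO) = 1×40.078 + 1×15.999 = 56.077 g/mol.
Mass of CaO per formula unit = 1.0000 × 56.077 = 56.077 g.
CaO wt% = 56.077 / 116.160 × 100 = 48.28%.

48.28 wt%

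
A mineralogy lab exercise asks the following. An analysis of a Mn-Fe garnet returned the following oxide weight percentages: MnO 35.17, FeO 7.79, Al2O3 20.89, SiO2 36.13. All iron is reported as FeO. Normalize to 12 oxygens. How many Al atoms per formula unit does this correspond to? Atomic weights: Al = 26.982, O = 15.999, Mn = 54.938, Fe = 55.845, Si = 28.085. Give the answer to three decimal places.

MnO: 35.17/70.937 = 0.49579 mol → 0.49579 mol Mn, 0.49579 mol O.
FeO: 7.79/71.844 = 0.10843 mol → 0.10843 mol Fe, 0.10843 mol O.
Al2O3: 20.89/101.961 = 0.20488 mol → 0.40976 mol Al, 0.61464 mol O.
SiO2: 36.13/60.083 = 0.60133 mol → 0.60133 mol Si, 1.20266 mol O.
Total oxygen = 2.42152 mol. Normalization factor = 12/2.42152 = 4.95557.
Al per 12 O = 0.40976 × 4.95557 = 2.031.

2.031 Al apfu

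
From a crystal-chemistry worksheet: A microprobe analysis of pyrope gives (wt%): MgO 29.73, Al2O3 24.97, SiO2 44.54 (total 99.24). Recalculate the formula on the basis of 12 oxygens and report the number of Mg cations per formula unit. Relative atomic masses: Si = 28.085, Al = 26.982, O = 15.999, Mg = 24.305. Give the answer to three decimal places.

2.996 Mg apfu

MgO (M=40.304): mol = 0.73764; Mg = 0.73764, O = 0.73764.
Al2O3 (M=101.961): mol = 0.24490; Al = 0.48980, O = 0.73470.
SiO2 (M=60.083): mol = 0.74131; Si = 0.74131, O = 1.48262.
ΣO = 2.95496; factor = 12/ΣO = 4.06097.
Mg apfu = 0.73764 × 4.06097 = 2.996.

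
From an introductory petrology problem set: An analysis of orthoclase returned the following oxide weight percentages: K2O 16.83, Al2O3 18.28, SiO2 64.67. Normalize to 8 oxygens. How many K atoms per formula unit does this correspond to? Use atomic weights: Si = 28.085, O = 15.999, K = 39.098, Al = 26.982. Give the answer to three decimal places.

0.996 K apfu

K2O: 16.83/94.195 = 0.17867 mol → 0.35734 mol K, 0.17867 mol O.
Al2O3: 18.28/101.961 = 0.17928 mol → 0.35856 mol Al, 0.53784 mol O.
SiO2: 64.67/60.083 = 1.07634 mol → 1.07634 mol Si, 2.15268 mol O.
Total oxygen = 2.86919 mol. Normalization factor = 8/2.86919 = 2.78824.
K per 8 O = 0.35734 × 2.78824 = 0.996.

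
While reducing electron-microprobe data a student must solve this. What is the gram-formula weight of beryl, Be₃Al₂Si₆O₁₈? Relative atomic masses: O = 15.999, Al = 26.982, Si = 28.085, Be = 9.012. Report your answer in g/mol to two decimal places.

The formula mass is the sum 3*9.012 + 2*26.982 + 6*28.085 + 18*15.999.

537.49 g/mol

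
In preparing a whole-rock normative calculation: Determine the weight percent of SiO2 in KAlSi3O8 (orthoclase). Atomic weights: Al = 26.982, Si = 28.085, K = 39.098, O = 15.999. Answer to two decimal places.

64.76 wt%

Molar mass of KAlSi3O8 = 1·39.098 + 1·26.982 + 3·28.085 + 8·15.999 = 278.327 g/mol.
Each formula unit contains 3 Si, equivalent to 3/1 = 3.0000 mol SiO2.
M(SiO2) = 1×28.085 + 2×15.999 = 60.083 g/mol.
Mass of SiO2 per formula unit = 3.0000 × 60.083 = 180.249 g.
SiO2 wt% = 180.249 / 278.327 × 100 = 64.76%.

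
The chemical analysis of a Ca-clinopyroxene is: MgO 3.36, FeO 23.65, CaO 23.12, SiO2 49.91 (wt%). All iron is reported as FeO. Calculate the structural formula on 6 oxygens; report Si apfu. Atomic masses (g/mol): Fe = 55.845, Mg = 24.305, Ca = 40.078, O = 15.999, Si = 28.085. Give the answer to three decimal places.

3.36 wt% MgO ÷ 40.304 g/mol = 0.08337 mol, giving 0.08337 Mg and 0.08337 O.
23.65 wt% FeO ÷ 71.844 g/mol = 0.32919 mol, giving 0.32919 Fe and 0.32919 O.
23.12 wt% CaO ÷ 56.077 g/mol = 0.41229 mol, giving 0.41229 Ca and 0.41229 O.
49.91 wt% SiO2 ÷ 60.083 g/mol = 0.83068 mol, giving 0.83068 Si and 1.66136 O.
Oxygen sums to 2.48621; scaling by 6/2.48621 = 2.41331 puts the formula on 6 O.
Si: 0.83068 × 2.41331 = 2.005 atoms per formula unit.

2.005 Si apfu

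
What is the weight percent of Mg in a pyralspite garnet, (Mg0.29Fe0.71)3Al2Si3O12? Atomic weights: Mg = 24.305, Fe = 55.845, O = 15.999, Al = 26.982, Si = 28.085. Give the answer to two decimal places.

Formula mass = 0.87×24.305 + 2.13×55.845 + 2×26.982 + 3×28.085 + 12×15.999 = 470.302 g/mol, of which 21.145 g is Mg.
So Mg makes up 21.145/470.302 = 0.0450 of the mass, i.e. 4.50%.

4.50 mass %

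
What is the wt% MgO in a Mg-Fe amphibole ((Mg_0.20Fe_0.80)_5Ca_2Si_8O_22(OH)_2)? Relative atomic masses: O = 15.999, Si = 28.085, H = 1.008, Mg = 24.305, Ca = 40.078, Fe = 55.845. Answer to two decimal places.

4.29 wt%

M((Mg_0.20Fe_0.80)_5Ca_2Si_8O_22(OH)_2) = 938.513 g/mol; M(MgO) = 40.304 g/mol.
Moles MgO per formula unit = 1 Mg ÷ 1 = 1.0000.
MgO fraction = (1.0000 × 40.304) / 938.513 = 40.304/938.513 = 0.0429.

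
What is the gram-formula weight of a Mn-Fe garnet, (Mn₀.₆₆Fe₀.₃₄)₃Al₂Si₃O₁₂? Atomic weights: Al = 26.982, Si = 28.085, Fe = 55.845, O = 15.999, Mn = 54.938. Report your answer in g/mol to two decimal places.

Mn: 1.98 × 54.938 = 108.7772
Fe: 1.02 × 55.845 = 56.9619
Al: 2 × 26.982 = 53.9640
Si: 3 × 28.085 = 84.2550
O: 12 × 15.999 = 191.9880
Summing the contributions gives the formula mass.

495.95 g/mol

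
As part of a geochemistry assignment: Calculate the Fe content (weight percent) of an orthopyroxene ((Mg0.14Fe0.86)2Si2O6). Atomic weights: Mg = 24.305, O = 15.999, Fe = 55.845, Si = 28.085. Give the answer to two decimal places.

Molar mass of (Mg0.14Fe0.86)2Si2O6: 0.28·24.305 + 1.72·55.845 + 2·28.085 + 6·15.999 = 255.023 g/mol.
Mass of Fe per formula unit: 1.72 × 55.845 = 96.053 g.
Weight fraction Fe = 96.053 / 255.023 = 0.3766.

37.66 weight percent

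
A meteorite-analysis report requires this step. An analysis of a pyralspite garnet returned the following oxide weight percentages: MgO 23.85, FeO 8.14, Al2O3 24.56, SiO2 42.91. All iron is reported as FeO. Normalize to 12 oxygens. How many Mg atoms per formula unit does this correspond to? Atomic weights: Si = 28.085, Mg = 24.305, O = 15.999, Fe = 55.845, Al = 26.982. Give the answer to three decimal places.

2.486 Mg apfu

23.85 wt% MgO ÷ 40.304 g/mol = 0.59175 mol, giving 0.59175 Mg and 0.59175 O.
8.14 wt% FeO ÷ 71.844 g/mol = 0.11330 mol, giving 0.11330 Fe and 0.11330 O.
24.56 wt% Al2O3 ÷ 101.961 g/mol = 0.24088 mol, giving 0.48176 Al and 0.72264 O.
42.91 wt% SiO2 ÷ 60.083 g/mol = 0.71418 mol, giving 0.71418 Si and 1.42836 O.
Oxygen sums to 2.85605; scaling by 12/2.85605 = 4.20161 puts the formula on 12 O.
Mg: 0.59175 × 4.20161 = 2.486 atoms per formula unit.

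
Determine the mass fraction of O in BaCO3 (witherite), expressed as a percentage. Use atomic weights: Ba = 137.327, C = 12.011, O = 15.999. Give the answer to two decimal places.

Formula mass = 1·137.327 + 1·12.011 + 3·15.999 = 197.335 g/mol, of which 47.997 g is O.
So O makes up 47.997/197.335 = 0.2432 of the mass, i.e. 24.32%.

24.32 mass %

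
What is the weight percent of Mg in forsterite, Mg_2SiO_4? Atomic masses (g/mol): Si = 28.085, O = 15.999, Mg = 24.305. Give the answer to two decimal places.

M(Mg_2SiO_4) = 140.691 g/mol.
Mg contributes 2 × 24.305 = 48.610 g per mole.
48.610/140.691 = 0.3455 → 34.55%.

34.55 wt%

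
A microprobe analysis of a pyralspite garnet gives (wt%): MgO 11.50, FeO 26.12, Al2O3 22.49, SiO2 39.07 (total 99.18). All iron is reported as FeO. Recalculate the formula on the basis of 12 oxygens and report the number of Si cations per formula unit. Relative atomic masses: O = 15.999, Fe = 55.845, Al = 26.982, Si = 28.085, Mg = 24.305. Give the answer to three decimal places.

2.988 Si apfu

11.50 wt% MgO ÷ 40.304 g/mol = 0.28533 mol, giving 0.28533 Mg and 0.28533 O.
26.12 wt% FeO ÷ 71.844 g/mol = 0.36357 mol, giving 0.36357 Fe and 0.36357 O.
22.49 wt% Al2O3 ÷ 101.961 g/mol = 0.22057 mol, giving 0.44114 Al and 0.66171 O.
39.07 wt% SiO2 ÷ 60.083 g/mol = 0.65027 mol, giving 0.65027 Si and 1.30054 O.
Oxygen sums to 2.61115; scaling by 12/2.61115 = 4.59568 puts the formula on 12 O.
Si: 0.65027 × 4.59568 = 2.988 atoms per formula unit.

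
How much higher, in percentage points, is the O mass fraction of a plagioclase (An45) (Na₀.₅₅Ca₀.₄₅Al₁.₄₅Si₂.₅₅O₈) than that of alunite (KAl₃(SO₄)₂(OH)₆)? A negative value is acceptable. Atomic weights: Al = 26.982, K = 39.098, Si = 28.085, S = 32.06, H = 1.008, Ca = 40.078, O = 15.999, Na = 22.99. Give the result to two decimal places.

-6.57 percentage points

M(Na₀.₅₅Ca₀.₄₅Al₁.₄₅Si₂.₅₅O₈) = 269.412 g/mol, so wt% O = 127.992/269.412 × 100 = 47.51%.
M(KAl₃(SO₄)₂(OH)₆) = 414.198 g/mol, so wt% O = 223.986/414.198 × 100 = 54.08%.
47.51 − 54.08 = -6.57 pp.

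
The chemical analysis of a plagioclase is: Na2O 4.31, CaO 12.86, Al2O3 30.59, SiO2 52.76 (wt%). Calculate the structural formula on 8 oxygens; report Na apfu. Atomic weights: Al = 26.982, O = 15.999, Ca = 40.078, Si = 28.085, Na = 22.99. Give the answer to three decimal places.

0.377 Na apfu

Na2O: 4.31/61.979 = 0.06954 mol → 0.13908 mol Na, 0.06954 mol O.
CaO: 12.86/56.077 = 0.22933 mol → 0.22933 mol Ca, 0.22933 mol O.
Al2O3: 30.59/101.961 = 0.30002 mol → 0.60004 mol Al, 0.90006 mol O.
SiO2: 52.76/60.083 = 0.87812 mol → 0.87812 mol Si, 1.75624 mol O.
Total oxygen = 2.95517 mol. Normalization factor = 8/2.95517 = 2.70712.
Na per 8 O = 0.13908 × 2.70712 = 0.377.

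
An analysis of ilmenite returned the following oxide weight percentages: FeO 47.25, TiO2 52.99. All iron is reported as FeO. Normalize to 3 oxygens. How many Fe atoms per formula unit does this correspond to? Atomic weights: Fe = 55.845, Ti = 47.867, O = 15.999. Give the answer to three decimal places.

FeO (M=71.844): mol = 0.65767; Fe = 0.65767, O = 0.65767.
TiO2 (M=79.865): mol = 0.66349; Ti = 0.66349, O = 1.32698.
ΣO = 1.98465; factor = 3/ΣO = 1.51160.
Fe apfu = 0.65767 × 1.51160 = 0.994.

0.994 Fe apfu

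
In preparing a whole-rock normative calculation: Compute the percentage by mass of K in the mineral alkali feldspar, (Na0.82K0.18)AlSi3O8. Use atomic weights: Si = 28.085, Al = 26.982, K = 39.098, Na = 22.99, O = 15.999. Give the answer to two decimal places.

2.65 mass %

Molar mass of (Na0.82K0.18)AlSi3O8: 0.82·22.99 + 0.18·39.098 + 1·26.982 + 3·28.085 + 8·15.999 = 265.118 g/mol.
Mass of K per formula unit: 0.18 × 39.098 = 7.038 g.
Weight fraction K = 7.038 / 265.118 = 0.0265.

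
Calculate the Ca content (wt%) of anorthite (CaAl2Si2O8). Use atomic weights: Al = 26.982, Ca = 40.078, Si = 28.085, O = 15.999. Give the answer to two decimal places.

14.41 wt%

Molar mass of CaAl2Si2O8: 1*40.078 + 2*26.982 + 2*28.085 + 8*15.999 = 278.204 g/mol.
Mass of Ca per formula unit: 1 × 40.078 = 40.078 g.
Weight fraction Ca = 40.078 / 278.204 = 0.1441.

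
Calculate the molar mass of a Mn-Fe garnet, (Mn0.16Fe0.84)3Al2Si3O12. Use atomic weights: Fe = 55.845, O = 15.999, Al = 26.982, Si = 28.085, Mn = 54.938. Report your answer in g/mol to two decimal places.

497.31 g/mol

The formula mass is the sum 0.48(54.938) + 2.52(55.845) + 2(26.982) + 3(28.085) + 12(15.999).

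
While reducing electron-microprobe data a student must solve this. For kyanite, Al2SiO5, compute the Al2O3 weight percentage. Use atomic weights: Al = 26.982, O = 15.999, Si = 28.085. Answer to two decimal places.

62.92 wt%

M(Al2SiO5) = 162.044 g/mol; M(Al2O3) = 101.961 g/mol.
Moles Al2O3 per formula unit = 2 Al ÷ 2 = 1.0000.
Al2O3 fraction = (1.0000 × 101.961) / 162.044 = 101.961/162.044 = 0.6292.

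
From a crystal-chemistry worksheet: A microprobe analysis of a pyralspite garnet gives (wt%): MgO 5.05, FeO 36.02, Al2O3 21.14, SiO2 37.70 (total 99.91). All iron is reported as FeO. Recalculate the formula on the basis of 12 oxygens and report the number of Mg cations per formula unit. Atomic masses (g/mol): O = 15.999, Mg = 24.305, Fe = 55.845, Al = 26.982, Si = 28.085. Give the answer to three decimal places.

0.601 Mg apfu

MgO: 5.05/40.304 = 0.12530 mol → 0.12530 mol Mg, 0.12530 mol O.
FeO: 36.02/71.844 = 0.50136 mol → 0.50136 mol Fe, 0.50136 mol O.
Al2O3: 21.14/101.961 = 0.20733 mol → 0.41466 mol Al, 0.62199 mol O.
SiO2: 37.70/60.083 = 0.62747 mol → 0.62747 mol Si, 1.25494 mol O.
Total oxygen = 2.50359 mol. Normalization factor = 12/2.50359 = 4.79312.
Mg per 12 O = 0.12530 × 4.79312 = 0.601.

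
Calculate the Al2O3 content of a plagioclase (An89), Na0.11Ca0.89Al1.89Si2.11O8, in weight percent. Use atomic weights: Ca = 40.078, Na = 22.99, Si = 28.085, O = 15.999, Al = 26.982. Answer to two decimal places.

34.85 wt%

M(Na0.11Ca0.89Al1.89Si2.11O8) = 276.446 g/mol; M(Al2O3) = 101.961 g/mol.
Moles Al2O3 per formula unit = 1.89 Al ÷ 2 = 0.9450.
Al2O3 fraction = (0.9450 × 101.961) / 276.446 = 96.353/276.446 = 0.3485.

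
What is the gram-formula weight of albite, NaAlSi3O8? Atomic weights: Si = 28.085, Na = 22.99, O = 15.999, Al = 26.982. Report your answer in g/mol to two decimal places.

The formula mass is the sum 1·22.99 + 1·26.982 + 3·28.085 + 8·15.999.

262.22 g/mol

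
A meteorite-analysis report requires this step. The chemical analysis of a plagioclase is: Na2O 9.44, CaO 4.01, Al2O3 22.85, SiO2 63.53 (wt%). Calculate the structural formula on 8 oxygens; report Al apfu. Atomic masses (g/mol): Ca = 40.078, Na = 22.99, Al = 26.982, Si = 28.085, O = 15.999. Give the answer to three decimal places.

1.191 Al apfu

9.44 wt% Na2O ÷ 61.979 g/mol = 0.15231 mol, giving 0.30462 Na and 0.15231 O.
4.01 wt% CaO ÷ 56.077 g/mol = 0.07151 mol, giving 0.07151 Ca and 0.07151 O.
22.85 wt% Al2O3 ÷ 101.961 g/mol = 0.22411 mol, giving 0.44822 Al and 0.67233 O.
63.53 wt% SiO2 ÷ 60.083 g/mol = 1.05737 mol, giving 1.05737 Si and 2.11474 O.
Oxygen sums to 3.01089; scaling by 8/3.01089 = 2.65702 puts the formula on 8 O.
Al: 0.44822 × 2.65702 = 1.191 atoms per formula unit.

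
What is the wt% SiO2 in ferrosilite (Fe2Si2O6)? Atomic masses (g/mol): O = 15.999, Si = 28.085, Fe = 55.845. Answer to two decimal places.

45.54 wt%

Molar mass of Fe2Si2O6 = 2×55.845 + 2×28.085 + 6×15.999 = 263.854 g/mol.
Each formula unit contains 2 Si, equivalent to 2/1 = 2.0000 mol SiO2.
M(SiO2) = 1×28.085 + 2×15.999 = 60.083 g/mol.
Mass of SiO2 per formula unit = 2.0000 × 60.083 = 120.166 g.
SiO2 wt% = 120.166 / 263.854 × 100 = 45.54%.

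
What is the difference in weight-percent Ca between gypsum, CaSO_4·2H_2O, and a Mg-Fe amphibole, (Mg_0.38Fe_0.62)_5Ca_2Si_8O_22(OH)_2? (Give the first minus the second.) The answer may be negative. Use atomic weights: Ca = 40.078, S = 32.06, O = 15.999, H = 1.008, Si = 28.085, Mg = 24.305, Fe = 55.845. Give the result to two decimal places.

Ca in CaSO_4·2H_2O: molar mass 172.164 g/mol; 1×40.078 = 40.078 g → 23.28 wt%.
Ca in (Mg_0.38Fe_0.62)_5Ca_2Si_8O_22(OH)_2: molar mass 910.127 g/mol; 2×40.078 = 80.156 g → 8.81 wt%.
Difference = 23.28 − 8.81 = 14.47 percentage points.

14.47 percentage points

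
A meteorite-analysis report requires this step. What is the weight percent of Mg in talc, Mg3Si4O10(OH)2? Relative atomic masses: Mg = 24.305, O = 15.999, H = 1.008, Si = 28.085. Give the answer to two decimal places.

Molar mass of Mg3Si4O10(OH)2: 3×24.305 + 4×28.085 + 12×15.999 + 2×1.008 = 379.259 g/mol.
Mass of Mg per formula unit: 3 × 24.305 = 72.915 g.
Weight fraction Mg = 72.915 / 379.259 = 0.1923.

19.23 mass %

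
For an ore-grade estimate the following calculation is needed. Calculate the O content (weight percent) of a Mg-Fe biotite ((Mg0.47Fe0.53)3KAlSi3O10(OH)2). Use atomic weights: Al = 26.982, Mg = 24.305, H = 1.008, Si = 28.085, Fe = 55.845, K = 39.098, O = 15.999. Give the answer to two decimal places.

41.08 weight percent

Molar mass of (Mg0.47Fe0.53)3KAlSi3O10(OH)2: 1.41*24.305 + 1.59*55.845 + 1*39.098 + 1*26.982 + 3*28.085 + 12*15.999 + 2*1.008 = 467.403 g/mol.
Mass of O per formula unit: 12 × 15.999 = 191.988 g.
Weight fraction O = 191.988 / 467.403 = 0.4108.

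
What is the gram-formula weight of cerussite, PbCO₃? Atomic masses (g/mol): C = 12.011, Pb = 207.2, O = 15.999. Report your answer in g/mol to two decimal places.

267.21 g/mol

M = 1×207.2 + 1×12.011 + 3×15.999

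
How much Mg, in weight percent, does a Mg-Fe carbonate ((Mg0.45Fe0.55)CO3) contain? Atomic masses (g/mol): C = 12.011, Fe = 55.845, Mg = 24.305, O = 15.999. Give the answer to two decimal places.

10.76 weight percent

Formula mass = 0.45×24.305 + 0.55×55.845 + 1×12.011 + 3×15.999 = 101.660 g/mol, of which 10.937 g is Mg.
So Mg makes up 10.937/101.660 = 0.1076 of the mass, i.e. 10.76%.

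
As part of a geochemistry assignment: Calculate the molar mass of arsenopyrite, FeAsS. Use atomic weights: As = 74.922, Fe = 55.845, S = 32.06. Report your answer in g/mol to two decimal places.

162.83 g/mol

M = 1×55.845 + 1×74.922 + 1×32.06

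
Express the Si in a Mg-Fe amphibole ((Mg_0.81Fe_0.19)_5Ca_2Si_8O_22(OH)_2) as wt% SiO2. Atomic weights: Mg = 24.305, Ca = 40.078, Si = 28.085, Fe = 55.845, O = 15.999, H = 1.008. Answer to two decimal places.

Formula mass = 842.316 g/mol.
8 Si → 8.0000 mol SiO2 per formula unit; M(SiO2) = 60.083, so SiO2 mass = 480.664 g.
480.664/842.316 × 100 = 57.06 wt%.

57.06 wt%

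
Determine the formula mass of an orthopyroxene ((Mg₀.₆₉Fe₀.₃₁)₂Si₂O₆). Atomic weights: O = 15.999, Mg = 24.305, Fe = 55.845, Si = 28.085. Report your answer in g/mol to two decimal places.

Mg: 1.38 × 24.305 = 33.5409
Fe: 0.62 × 55.845 = 34.6239
Si: 2 × 28.085 = 56.1700
O: 6 × 15.999 = 95.9940
Summing the contributions gives the formula mass.

220.33 g/mol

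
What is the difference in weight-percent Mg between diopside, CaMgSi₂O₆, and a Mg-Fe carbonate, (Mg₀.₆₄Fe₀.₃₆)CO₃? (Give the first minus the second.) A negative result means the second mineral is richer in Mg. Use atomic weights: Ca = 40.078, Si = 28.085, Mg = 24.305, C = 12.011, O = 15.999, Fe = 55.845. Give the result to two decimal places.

-5.04 percentage points

Mg in CaMgSi₂O₆: molar mass 216.547 g/mol; 1×24.305 = 24.305 g → 11.22 wt%.
Mg in (Mg₀.₆₄Fe₀.₃₆)CO₃: molar mass 95.667 g/mol; 0.64×24.305 = 15.555 g → 16.26 wt%.
Difference = 11.22 − 16.26 = -5.04 percentage points.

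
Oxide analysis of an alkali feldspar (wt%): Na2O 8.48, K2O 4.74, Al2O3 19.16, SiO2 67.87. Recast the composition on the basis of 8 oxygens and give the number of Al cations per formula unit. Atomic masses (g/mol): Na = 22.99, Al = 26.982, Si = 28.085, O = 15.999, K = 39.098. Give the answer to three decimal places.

0.999 Al apfu

Na2O (M=61.979): mol = 0.13682; Na = 0.27364, O = 0.13682.
K2O (M=94.195): mol = 0.05032; K = 0.10064, O = 0.05032.
Al2O3 (M=101.961): mol = 0.18791; Al = 0.37582, O = 0.56373.
SiO2 (M=60.083): mol = 1.12960; Si = 1.12960, O = 2.25920.
ΣO = 3.01007; factor = 8/ΣO = 2.65775.
Al apfu = 0.37582 × 2.65775 = 0.999.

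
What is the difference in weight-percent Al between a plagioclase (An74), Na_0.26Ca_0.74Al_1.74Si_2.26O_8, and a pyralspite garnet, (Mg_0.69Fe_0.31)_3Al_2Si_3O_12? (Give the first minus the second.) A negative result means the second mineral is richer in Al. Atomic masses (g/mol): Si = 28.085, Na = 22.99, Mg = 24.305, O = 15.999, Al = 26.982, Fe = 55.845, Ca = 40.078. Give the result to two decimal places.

First mineral: 46.949 g Al in 274.048 g formula = 17.13 wt% Al.
Second mineral: 53.964 g Al in 432.454 g formula = 12.48 wt% Al.
17.13% − 12.48% gives a difference of 4.65 percentage points.

4.65 percentage points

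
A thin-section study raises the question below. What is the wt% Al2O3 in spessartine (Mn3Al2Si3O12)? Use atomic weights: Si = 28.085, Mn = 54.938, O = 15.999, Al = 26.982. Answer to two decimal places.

Formula mass = 495.021 g/mol.
2 Al → 1.0000 mol Al2O3 per formula unit; M(Al2O3) = 101.961, so Al2O3 mass = 101.961 g.
101.961/495.021 × 100 = 20.60 wt%.

20.60 wt%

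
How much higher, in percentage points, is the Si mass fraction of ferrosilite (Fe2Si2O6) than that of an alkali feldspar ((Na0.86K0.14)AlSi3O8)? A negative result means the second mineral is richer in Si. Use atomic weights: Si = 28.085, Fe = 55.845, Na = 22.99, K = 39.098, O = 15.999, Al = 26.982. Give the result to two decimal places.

First mineral: 56.170 g Si in 263.854 g formula = 21.29 wt% Si.
Second mineral: 84.255 g Si in 264.474 g formula = 31.86 wt% Si.
21.29% − 31.86% gives a difference of -10.57 percentage points.

-10.57 percentage points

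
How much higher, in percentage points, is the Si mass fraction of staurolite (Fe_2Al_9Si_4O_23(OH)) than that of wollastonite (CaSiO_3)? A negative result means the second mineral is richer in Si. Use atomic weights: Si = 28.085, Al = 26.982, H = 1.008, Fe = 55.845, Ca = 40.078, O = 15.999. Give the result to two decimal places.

-10.99 percentage points

Si in Fe_2Al_9Si_4O_23(OH): molar mass 851.852 g/mol; 4×28.085 = 112.340 g → 13.19 wt%.
Si in CaSiO_3: molar mass 116.160 g/mol; 1×28.085 = 28.085 g → 24.18 wt%.
Difference = 13.19 − 24.18 = -10.99 percentage points.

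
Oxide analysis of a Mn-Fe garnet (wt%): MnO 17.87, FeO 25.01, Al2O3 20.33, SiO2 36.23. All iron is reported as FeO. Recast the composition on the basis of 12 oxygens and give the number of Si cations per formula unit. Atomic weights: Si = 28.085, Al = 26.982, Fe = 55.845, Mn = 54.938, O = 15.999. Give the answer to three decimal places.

MnO: 17.87/70.937 = 0.25191 mol → 0.25191 mol Mn, 0.25191 mol O.
FeO: 25.01/71.844 = 0.34812 mol → 0.34812 mol Fe, 0.34812 mol O.
Al2O3: 20.33/101.961 = 0.19939 mol → 0.39878 mol Al, 0.59817 mol O.
SiO2: 36.23/60.083 = 0.60300 mol → 0.60300 mol Si, 1.20600 mol O.
Total oxygen = 2.40420 mol. Normalization factor = 12/2.40420 = 4.99127.
Si per 12 O = 0.60300 × 4.99127 = 3.010.

3.010 Si apfu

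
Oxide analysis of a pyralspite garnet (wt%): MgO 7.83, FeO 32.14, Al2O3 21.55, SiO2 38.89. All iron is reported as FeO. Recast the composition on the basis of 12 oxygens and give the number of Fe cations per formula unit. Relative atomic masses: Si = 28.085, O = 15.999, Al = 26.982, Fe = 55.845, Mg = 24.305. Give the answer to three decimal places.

MgO: 7.83/40.304 = 0.19427 mol → 0.19427 mol Mg, 0.19427 mol O.
FeO: 32.14/71.844 = 0.44736 mol → 0.44736 mol Fe, 0.44736 mol O.
Al2O3: 21.55/101.961 = 0.21136 mol → 0.42272 mol Al, 0.63408 mol O.
SiO2: 38.89/60.083 = 0.64727 mol → 0.64727 mol Si, 1.29454 mol O.
Total oxygen = 2.57025 mol. Normalization factor = 12/2.57025 = 4.66881.
Fe per 12 O = 0.44736 × 4.66881 = 2.089.

2.089 Fe apfu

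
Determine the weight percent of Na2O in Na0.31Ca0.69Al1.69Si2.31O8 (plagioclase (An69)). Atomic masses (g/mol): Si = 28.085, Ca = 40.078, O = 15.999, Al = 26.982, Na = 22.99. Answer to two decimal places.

Molar mass of Na0.31Ca0.69Al1.69Si2.31O8 = 0.31·22.99 + 0.69·40.078 + 1.69·26.982 + 2.31·28.085 + 8·15.999 = 273.249 g/mol.
Each formula unit contains 0.31 Na, equivalent to 0.31/2 = 0.1550 mol Na2O.
M(Na2O) = 2×22.99 + 1×15.999 = 61.979 g/mol.
Mass of Na2O per formula unit = 0.1550 × 61.979 = 9.607 g.
Na2O wt% = 9.607 / 273.249 × 100 = 3.52%.

3.52 wt%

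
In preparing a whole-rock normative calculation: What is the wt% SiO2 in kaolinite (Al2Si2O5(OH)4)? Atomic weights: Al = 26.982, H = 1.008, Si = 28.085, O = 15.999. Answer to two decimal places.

46.55 wt%

Formula mass = 258.157 g/mol.
2 Si → 2.0000 mol SiO2 per formula unit; M(SiO2) = 60.083, so SiO2 mass = 120.166 g.
120.166/258.157 × 100 = 46.55 wt%.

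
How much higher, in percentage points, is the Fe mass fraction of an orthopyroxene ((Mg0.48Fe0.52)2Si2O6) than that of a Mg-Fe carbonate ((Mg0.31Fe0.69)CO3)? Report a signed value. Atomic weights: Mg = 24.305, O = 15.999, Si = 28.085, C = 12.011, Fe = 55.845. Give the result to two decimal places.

Fe in (Mg0.48Fe0.52)2Si2O6: molar mass 233.576 g/mol; 1.04×55.845 = 58.079 g → 24.87 wt%.
Fe in (Mg0.31Fe0.69)CO3: molar mass 106.076 g/mol; 0.69×55.845 = 38.533 g → 36.33 wt%.
Difference = 24.87 − 36.33 = -11.46 percentage points.

-11.46 percentage points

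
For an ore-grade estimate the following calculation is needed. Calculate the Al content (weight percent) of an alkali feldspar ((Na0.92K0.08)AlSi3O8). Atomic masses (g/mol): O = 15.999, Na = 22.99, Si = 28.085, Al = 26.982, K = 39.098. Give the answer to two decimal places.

Formula mass = 0.92*22.99 + 0.08*39.098 + 1*26.982 + 3*28.085 + 8*15.999 = 263.508 g/mol, of which 26.982 g is Al.
So Al makes up 26.982/263.508 = 0.1024 of the mass, i.e. 10.24%.

10.24 weight percent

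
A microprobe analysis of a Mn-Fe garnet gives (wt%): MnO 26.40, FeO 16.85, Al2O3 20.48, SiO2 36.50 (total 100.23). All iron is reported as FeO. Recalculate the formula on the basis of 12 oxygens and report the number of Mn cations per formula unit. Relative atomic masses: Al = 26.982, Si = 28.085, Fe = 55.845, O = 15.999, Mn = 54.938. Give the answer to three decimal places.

26.40 wt% MnO ÷ 70.937 g/mol = 0.37216 mol, giving 0.37216 Mn and 0.37216 O.
16.85 wt% FeO ÷ 71.844 g/mol = 0.23454 mol, giving 0.23454 Fe and 0.23454 O.
20.48 wt% Al2O3 ÷ 101.961 g/mol = 0.20086 mol, giving 0.40172 Al and 0.60258 O.
36.50 wt% SiO2 ÷ 60.083 g/mol = 0.60749 mol, giving 0.60749 Si and 1.21498 O.
Oxygen sums to 2.42426; scaling by 12/2.42426 = 4.94996 puts the formula on 12 O.
Mn: 0.37216 × 4.94996 = 1.842 atoms per formula unit.

1.842 Mn apfu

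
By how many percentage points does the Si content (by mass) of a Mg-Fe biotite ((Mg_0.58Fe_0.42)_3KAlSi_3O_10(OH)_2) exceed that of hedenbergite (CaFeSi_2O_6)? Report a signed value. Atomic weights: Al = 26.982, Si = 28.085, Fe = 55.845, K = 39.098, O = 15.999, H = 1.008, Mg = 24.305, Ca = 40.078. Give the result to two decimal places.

First mineral: 84.255 g Si in 456.994 g formula = 18.44 wt% Si.
Second mineral: 56.170 g Si in 248.087 g formula = 22.64 wt% Si.
18.44% − 22.64% gives a difference of -4.20 percentage points.

-4.20 percentage points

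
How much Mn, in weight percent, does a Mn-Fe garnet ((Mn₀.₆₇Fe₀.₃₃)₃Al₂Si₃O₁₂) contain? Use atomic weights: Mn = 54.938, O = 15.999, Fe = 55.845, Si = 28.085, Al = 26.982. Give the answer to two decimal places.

22.27 weight percent

Formula mass = 2.01×54.938 + 0.99×55.845 + 2×26.982 + 3×28.085 + 12×15.999 = 495.919 g/mol, of which 110.425 g is Mn.
So Mn makes up 110.425/495.919 = 0.2227 of the mass, i.e. 22.27%.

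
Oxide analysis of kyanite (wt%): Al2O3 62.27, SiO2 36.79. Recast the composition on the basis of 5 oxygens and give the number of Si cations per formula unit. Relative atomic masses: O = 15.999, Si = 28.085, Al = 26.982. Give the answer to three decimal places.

62.27 wt% Al2O3 ÷ 101.961 g/mol = 0.61072 mol, giving 1.22144 Al and 1.83216 O.
36.79 wt% SiO2 ÷ 60.083 g/mol = 0.61232 mol, giving 0.61232 Si and 1.22464 O.
Oxygen sums to 3.05680; scaling by 5/3.05680 = 1.63570 puts the formula on 5 O.
Si: 0.61232 × 1.63570 = 1.002 atoms per formula unit.

1.002 Si apfu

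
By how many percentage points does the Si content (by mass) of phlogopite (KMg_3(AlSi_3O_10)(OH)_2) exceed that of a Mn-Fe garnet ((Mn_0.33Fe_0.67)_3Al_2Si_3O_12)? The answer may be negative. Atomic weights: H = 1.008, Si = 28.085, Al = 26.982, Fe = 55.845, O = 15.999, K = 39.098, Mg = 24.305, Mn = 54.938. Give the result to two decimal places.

Si in KMg_3(AlSi_3O_10)(OH)_2: molar mass 417.254 g/mol; 3×28.085 = 84.255 g → 20.19 wt%.
Si in (Mn_0.33Fe_0.67)_3Al_2Si_3O_12: molar mass 496.844 g/mol; 3×28.085 = 84.255 g → 16.96 wt%.
Difference = 20.19 − 16.96 = 3.23 percentage points.

3.23 percentage points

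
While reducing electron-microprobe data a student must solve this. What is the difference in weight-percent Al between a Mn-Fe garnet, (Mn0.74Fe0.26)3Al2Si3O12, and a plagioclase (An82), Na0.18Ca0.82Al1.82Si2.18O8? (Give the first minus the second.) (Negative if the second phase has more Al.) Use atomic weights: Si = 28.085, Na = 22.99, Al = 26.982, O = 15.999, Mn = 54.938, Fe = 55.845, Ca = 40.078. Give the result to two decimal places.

-6.95 percentage points

Al in (Mn0.74Fe0.26)3Al2Si3O12: molar mass 495.728 g/mol; 2×26.982 = 53.964 g → 10.89 wt%.
Al in Na0.18Ca0.82Al1.82Si2.18O8: molar mass 275.327 g/mol; 1.82×26.982 = 49.107 g → 17.84 wt%.
Difference = 10.89 − 17.84 = -6.95 percentage points.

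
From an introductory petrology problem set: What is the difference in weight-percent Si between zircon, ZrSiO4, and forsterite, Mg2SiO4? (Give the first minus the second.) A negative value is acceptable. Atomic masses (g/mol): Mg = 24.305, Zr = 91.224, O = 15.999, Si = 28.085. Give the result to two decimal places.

Si in ZrSiO4: molar mass 183.305 g/mol; 1×28.085 = 28.085 g → 15.32 wt%.
Si in Mg2SiO4: molar mass 140.691 g/mol; 1×28.085 = 28.085 g → 19.96 wt%.
Difference = 15.32 − 19.96 = -4.64 percentage points.

-4.64 percentage points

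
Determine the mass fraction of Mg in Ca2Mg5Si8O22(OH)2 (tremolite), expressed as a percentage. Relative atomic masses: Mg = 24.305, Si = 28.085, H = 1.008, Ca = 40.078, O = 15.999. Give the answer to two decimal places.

14.96 wt%

Formula mass = 2·40.078 + 5·24.305 + 8·28.085 + 24·15.999 + 2·1.008 = 812.353 g/mol, of which 121.525 g is Mg.
So Mg makes up 121.525/812.353 = 0.1496 of the mass, i.e. 14.96%.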